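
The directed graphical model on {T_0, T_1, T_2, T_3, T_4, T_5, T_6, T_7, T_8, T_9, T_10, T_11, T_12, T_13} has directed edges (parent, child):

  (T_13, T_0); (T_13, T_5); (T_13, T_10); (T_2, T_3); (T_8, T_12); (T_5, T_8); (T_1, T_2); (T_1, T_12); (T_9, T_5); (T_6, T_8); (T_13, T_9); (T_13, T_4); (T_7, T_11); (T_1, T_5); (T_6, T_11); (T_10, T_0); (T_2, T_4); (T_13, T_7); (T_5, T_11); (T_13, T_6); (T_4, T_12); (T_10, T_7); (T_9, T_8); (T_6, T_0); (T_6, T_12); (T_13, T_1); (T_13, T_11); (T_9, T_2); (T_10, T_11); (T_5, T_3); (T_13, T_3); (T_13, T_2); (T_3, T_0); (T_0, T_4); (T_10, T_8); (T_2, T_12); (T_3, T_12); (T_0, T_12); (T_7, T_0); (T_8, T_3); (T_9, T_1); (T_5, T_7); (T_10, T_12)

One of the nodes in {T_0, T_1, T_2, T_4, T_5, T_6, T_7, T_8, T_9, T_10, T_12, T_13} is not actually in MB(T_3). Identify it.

T_9

By definition, MB(T_3) is built from T_3's parents, T_3's children, and the co-parents of T_3.
T_3 has parents T_2, T_5, T_8, T_13.
Children of T_3: T_0, T_12.
For each child, the remaining parents (spouses of T_3):
  parents(T_0) \ {T_3} = {T_6, T_7, T_10, T_13}.
  parents(T_12) \ {T_3} = {T_0, T_1, T_2, T_4, T_6, T_8, T_10}.
MB(T_3) = {T_0, T_1, T_2, T_4, T_5, T_6, T_7, T_8, T_10, T_12, T_13}.
T_9 is neither a parent, child, nor co-parent of T_3, so it does not belong.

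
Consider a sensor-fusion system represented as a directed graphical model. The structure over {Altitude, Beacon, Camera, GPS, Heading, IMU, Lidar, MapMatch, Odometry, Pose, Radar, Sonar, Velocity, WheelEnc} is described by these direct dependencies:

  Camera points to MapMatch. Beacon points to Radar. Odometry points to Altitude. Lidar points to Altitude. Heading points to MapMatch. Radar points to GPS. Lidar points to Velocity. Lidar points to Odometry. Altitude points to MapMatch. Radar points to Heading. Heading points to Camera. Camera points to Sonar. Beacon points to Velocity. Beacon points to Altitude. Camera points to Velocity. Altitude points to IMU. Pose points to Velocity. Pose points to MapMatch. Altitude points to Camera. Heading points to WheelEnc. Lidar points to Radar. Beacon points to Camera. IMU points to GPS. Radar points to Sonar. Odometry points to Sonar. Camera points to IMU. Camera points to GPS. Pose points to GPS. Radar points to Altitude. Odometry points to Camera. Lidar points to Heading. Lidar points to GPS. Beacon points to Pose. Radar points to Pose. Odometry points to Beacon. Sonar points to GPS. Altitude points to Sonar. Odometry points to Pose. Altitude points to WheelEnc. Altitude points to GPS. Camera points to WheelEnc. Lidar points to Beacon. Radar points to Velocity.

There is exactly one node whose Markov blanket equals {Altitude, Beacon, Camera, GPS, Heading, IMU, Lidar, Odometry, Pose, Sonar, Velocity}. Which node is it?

The target node must have every member of {Altitude, Beacon, Camera, GPS, Heading, IMU, Lidar, Odometry, Pose, Sonar, Velocity} as a parent, child, or co-parent, and no others.
Parents of Radar: Beacon, Lidar; children: Altitude, GPS, Heading, Pose, Sonar, Velocity; co-parents: Altitude, Beacon, Camera, IMU, Lidar, Odometry, Pose, Sonar.
These exactly cover the given set, so the node is Radar.

Radar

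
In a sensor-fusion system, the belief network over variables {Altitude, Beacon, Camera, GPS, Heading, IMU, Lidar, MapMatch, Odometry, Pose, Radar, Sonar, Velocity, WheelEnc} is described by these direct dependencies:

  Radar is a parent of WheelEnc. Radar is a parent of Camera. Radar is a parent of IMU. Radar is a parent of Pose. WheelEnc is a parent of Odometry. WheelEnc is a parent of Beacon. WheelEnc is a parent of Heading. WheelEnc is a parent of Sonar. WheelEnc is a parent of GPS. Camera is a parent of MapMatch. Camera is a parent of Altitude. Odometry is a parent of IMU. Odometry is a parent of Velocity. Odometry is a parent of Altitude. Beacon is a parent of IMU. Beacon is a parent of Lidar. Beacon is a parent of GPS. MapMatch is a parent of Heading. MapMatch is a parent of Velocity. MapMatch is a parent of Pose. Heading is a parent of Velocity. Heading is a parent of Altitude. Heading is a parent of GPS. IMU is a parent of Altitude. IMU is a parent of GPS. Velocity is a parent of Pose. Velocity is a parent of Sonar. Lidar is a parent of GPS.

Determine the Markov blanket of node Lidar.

{Beacon, GPS, Heading, IMU, WheelEnc}

A node's Markov blanket = Pa ∪ Ch ∪ (parents of Ch other than the node itself).
Ch(Lidar) = {GPS}.
Lidar has parent Beacon.
For each child, the remaining parents (spouses of Lidar):
  GPS's other parents are Beacon, Heading, IMU, WheelEnc.
Taking the union gives {Beacon, GPS, Heading, IMU, WheelEnc}.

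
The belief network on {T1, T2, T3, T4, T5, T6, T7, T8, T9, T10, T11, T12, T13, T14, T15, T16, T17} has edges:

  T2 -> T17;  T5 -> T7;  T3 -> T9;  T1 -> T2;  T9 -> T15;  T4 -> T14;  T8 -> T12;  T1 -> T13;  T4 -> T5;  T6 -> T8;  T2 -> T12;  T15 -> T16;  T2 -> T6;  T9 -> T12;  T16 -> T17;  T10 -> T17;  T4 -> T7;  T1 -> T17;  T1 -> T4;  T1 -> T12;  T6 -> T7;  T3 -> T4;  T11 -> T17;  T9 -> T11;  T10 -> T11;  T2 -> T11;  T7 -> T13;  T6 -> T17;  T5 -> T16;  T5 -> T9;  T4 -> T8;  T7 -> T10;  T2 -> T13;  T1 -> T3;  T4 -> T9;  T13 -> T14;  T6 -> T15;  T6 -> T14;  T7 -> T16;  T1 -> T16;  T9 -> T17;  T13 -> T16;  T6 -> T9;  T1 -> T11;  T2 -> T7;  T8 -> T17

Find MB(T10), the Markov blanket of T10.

A node's Markov blanket = Pa ∪ Ch ∪ (parents of Ch other than the node itself).
Ch(T10) = {T11, T17}.
T10's parents: T7.
Co-parents of T10 (other parents of its children):
  T11: T1, T2, T9
  T17: T1, T2, T6, T8, T9, T11, T16
Union: {T7} ∪ {T11, T17} ∪ {T1, T2, T6, T8, T9, T11, T16} = {T1, T2, T6, T7, T8, T9, T11, T16, T17}.

{T1, T2, T6, T7, T8, T9, T11, T16, T17}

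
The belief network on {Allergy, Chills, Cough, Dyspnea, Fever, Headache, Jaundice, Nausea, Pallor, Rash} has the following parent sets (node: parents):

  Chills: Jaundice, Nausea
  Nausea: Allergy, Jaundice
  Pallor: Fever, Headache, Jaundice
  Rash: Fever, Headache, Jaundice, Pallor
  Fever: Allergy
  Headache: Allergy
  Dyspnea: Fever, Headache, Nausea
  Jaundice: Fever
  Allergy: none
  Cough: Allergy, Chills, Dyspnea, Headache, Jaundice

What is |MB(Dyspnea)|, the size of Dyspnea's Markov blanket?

Pa(Dyspnea) = {Fever, Headache, Nausea}.
Ch(Dyspnea) = {Cough}.
For each child, the remaining parents (spouses of Dyspnea):
  Cough: Allergy, Chills, Headache, Jaundice
MB(Dyspnea) = {Allergy, Chills, Cough, Fever, Headache, Jaundice, Nausea}, which has 7 nodes.

7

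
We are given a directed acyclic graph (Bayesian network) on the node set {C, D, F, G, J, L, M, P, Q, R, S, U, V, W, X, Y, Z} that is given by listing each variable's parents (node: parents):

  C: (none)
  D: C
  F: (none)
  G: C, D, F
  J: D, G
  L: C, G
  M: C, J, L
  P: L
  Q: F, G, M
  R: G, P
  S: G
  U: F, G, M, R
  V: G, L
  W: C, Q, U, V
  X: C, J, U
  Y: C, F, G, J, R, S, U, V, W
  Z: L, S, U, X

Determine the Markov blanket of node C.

{D, F, G, J, L, M, Q, R, S, U, V, W, X, Y}

Ch(C) = {D, G, L, M, W, X, Y}.
Pa(C) = {}.
For each child, the remaining parents (spouses of C):
  D: —
  G: D, F
  L: G
  M: J, L
  W: Q, U, V
  X: J, U
  Y: F, G, J, R, S, U, V, W
MB(C) = {D, F, G, J, L, M, Q, R, S, U, V, W, X, Y}.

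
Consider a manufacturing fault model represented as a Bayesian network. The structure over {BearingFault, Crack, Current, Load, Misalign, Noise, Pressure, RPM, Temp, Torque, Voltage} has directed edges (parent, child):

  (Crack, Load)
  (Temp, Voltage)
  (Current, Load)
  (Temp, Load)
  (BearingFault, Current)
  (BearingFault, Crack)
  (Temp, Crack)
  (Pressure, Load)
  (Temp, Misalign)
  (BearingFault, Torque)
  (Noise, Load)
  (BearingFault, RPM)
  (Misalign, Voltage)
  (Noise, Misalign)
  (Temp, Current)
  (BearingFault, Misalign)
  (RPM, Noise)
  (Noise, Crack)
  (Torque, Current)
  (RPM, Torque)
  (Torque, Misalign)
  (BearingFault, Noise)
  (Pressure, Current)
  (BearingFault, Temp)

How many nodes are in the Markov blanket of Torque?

7

The Markov blanket of a node is its parents, its children, and the other parents of its children.
Torque's children: Current, Misalign.
Parents of Torque: BearingFault, RPM.
For each child, the remaining parents (spouses of Torque):
  Current's other parents are BearingFault, Pressure, Temp.
  Misalign's other parents are BearingFault, Noise, Temp.
MB(Torque) = {BearingFault, Current, Misalign, Noise, Pressure, RPM, Temp}, which has 7 nodes.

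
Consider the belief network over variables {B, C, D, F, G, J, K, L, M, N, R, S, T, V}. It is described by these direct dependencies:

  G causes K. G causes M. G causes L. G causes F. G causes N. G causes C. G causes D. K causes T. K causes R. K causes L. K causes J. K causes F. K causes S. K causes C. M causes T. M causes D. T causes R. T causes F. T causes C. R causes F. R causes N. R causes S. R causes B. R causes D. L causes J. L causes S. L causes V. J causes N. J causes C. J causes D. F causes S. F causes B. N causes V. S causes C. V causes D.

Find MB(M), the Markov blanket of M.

{D, G, J, K, R, T, V}

A node's Markov blanket = Pa ∪ Ch ∪ (parents of Ch other than the node itself).
M's parents: G.
Children of M: D, T.
Parents of each child, excluding M:
  T also has parent K.
  D's other parents are G, J, R, V.
MB(M) = {D, G, J, K, R, T, V}.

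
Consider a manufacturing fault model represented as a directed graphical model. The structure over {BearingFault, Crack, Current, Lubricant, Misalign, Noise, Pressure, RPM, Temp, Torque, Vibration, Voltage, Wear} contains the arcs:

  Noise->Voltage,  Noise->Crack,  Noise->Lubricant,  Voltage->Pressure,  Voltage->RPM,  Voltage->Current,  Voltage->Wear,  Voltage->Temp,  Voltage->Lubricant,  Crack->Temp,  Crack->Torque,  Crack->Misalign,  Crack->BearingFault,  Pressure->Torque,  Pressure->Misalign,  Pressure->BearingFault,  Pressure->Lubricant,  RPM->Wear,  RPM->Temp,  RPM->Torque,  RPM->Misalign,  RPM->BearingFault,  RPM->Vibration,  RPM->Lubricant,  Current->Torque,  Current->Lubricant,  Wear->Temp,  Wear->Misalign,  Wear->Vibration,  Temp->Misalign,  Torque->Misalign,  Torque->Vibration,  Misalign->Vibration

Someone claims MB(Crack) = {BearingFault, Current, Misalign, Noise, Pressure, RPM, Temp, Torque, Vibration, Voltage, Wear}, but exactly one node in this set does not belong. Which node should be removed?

A node's Markov blanket = Pa ∪ Ch ∪ (parents of Ch other than the node itself).
Crack's parents: Noise.
Crack has children BearingFault, Misalign, Temp, Torque.
Co-parents of Crack (other parents of its children):
  Temp: RPM, Voltage, Wear
  Torque: Current, Pressure, RPM
  Misalign: Pressure, RPM, Temp, Torque, Wear
  BearingFault: Pressure, RPM
MB(Crack) = {BearingFault, Current, Misalign, Noise, Pressure, RPM, Temp, Torque, Voltage, Wear}.
Vibration is neither a parent, child, nor co-parent of Crack, so it does not belong.

Vibration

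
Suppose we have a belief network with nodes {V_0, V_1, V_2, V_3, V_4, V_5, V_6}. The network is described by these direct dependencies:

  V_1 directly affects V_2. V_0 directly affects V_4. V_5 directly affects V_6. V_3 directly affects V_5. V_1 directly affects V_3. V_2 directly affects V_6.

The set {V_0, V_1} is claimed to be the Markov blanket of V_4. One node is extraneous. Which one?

V_1

Pa(V_4) = {V_0}.
V_4's children: none.
With no children, V_4 has no spouses; the co-parent set is empty.
MB(V_4) = {V_0}.
V_1 is neither a parent, child, nor co-parent of V_4, so it does not belong.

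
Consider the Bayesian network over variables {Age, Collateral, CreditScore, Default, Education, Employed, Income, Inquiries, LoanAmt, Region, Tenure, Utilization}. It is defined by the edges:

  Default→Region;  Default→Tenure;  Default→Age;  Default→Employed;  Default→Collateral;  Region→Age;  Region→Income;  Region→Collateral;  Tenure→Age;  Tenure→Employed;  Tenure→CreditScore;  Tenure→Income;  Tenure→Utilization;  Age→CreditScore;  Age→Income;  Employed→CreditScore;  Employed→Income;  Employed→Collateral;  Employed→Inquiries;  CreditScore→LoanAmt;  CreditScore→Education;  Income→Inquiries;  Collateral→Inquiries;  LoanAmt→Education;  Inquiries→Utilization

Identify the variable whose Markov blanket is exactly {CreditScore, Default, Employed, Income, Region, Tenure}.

The target node must have every member of {CreditScore, Default, Employed, Income, Region, Tenure} as a parent, child, or co-parent, and no others.
Parents of Age: Default, Region, Tenure; children: CreditScore, Income; co-parents: Employed, Region, Tenure.
These exactly cover the given set, so the node is Age.

Age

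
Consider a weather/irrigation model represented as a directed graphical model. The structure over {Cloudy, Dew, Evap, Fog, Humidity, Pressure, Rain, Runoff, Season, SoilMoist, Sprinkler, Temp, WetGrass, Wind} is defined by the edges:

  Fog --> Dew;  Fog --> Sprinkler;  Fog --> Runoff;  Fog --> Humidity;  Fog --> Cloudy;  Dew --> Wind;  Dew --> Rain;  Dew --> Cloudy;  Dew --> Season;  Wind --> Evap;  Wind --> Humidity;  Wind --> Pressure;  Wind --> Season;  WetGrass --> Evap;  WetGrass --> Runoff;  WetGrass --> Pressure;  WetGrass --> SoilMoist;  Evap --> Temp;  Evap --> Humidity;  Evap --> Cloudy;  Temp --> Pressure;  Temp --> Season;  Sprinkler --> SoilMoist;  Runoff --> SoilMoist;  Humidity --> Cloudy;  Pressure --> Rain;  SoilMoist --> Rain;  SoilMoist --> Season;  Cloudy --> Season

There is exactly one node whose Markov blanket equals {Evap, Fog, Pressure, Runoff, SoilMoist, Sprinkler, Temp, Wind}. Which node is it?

The target node must have every member of {Evap, Fog, Pressure, Runoff, SoilMoist, Sprinkler, Temp, Wind} as a parent, child, or co-parent, and no others.
Parents of WetGrass: none; children: Evap, Pressure, Runoff, SoilMoist; co-parents: Fog, Runoff, Sprinkler, Temp, Wind.
These exactly cover the given set, so the node is WetGrass.

WetGrass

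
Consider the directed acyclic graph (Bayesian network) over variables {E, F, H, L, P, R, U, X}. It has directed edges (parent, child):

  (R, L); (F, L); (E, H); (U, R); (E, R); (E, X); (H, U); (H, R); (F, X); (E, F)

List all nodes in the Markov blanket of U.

By definition, MB(U) is built from U's parents, U's children, and the co-parents of U.
U's children: R.
Parents of U: H.
Co-parents of U (other parents of its children):
  R also has parents E, H.
Union: {H} ∪ {R} ∪ {E, H} = {E, H, R}.

{E, H, R}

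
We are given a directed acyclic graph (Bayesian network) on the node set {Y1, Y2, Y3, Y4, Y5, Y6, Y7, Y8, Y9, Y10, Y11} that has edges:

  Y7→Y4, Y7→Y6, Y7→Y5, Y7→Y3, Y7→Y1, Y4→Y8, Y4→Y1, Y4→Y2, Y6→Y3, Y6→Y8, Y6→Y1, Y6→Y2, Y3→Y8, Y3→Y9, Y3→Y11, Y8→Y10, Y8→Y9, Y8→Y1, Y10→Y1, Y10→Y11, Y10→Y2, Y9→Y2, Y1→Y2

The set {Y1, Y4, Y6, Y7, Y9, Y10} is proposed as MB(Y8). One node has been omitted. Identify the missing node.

By definition, MB(Y8) is built from Y8's parents, Y8's children, and the co-parents of Y8.
Parents of Y8: Y3, Y4, Y6.
Y8's children: Y1, Y9, Y10.
Parents of each child, excluding Y8:
  Y10: no additional parents.
  Y9's other parent is Y3.
  parents(Y1) \ {Y8} = {Y4, Y6, Y7, Y10}.
MB(Y8) = {Y1, Y3, Y4, Y6, Y7, Y9, Y10}.
Comparing with the claimed set, Y3 is missing.

Y3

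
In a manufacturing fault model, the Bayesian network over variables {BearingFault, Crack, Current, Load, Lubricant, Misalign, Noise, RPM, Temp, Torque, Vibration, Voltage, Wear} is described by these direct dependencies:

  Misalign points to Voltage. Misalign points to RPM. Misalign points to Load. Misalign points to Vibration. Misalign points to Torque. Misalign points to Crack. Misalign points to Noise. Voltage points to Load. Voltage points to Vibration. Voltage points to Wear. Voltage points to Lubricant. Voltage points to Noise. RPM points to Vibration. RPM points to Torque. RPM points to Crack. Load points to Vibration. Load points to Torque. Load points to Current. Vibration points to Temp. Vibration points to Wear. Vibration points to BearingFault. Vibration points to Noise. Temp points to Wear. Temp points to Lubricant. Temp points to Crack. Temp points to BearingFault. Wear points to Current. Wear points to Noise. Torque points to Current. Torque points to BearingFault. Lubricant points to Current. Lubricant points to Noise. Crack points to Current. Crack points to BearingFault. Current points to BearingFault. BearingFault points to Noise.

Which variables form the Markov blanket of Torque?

{BearingFault, Crack, Current, Load, Lubricant, Misalign, RPM, Temp, Vibration, Wear}

By definition, MB(Torque) is built from Torque's parents, Torque's children, and the co-parents of Torque.
Torque has children BearingFault, Current.
Pa(Torque) = {Load, Misalign, RPM}.
Parents of each child, excluding Torque:
  parents(Current) \ {Torque} = {Crack, Load, Lubricant, Wear}.
  BearingFault also has parents Crack, Current, Temp, Vibration.
So the Markov blanket of Torque is {BearingFault, Crack, Current, Load, Lubricant, Misalign, RPM, Temp, Vibration, Wear}.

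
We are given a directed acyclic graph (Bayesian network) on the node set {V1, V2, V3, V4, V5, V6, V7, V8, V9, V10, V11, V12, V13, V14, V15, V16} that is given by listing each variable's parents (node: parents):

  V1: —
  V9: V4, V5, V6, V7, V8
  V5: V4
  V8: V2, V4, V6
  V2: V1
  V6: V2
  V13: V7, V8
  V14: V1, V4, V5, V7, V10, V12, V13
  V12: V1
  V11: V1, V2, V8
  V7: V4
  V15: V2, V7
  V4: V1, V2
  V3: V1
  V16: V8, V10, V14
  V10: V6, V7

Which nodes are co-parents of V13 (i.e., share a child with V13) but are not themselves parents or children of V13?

{V1, V4, V5, V10, V12}

Children of V13: V14.
  V14: V1, V4, V5, V7, V10, V12
Excluding nodes already adjacent to V13 (V7, V8, V14), the co-parent-only contribution is {V1, V4, V5, V10, V12}.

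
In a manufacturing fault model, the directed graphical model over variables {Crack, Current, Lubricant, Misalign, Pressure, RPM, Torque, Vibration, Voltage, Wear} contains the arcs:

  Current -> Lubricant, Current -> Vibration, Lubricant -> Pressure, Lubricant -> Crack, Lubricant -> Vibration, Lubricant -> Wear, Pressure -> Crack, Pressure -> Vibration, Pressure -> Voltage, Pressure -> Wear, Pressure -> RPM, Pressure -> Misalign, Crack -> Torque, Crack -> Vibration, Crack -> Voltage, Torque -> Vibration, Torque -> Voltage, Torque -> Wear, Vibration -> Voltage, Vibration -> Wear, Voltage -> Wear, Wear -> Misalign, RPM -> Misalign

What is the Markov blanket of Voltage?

{Crack, Lubricant, Pressure, Torque, Vibration, Wear}

The Markov blanket of a node is its parents, its children, and the other parents of its children.
Voltage has parents Crack, Pressure, Torque, Vibration.
Voltage has child Wear.
Co-parents of Voltage (other parents of its children):
  parents(Wear) \ {Voltage} = {Lubricant, Pressure, Torque, Vibration}.
Union: {Crack, Pressure, Torque, Vibration} ∪ {Wear} ∪ {Lubricant, Pressure, Torque, Vibration} = {Crack, Lubricant, Pressure, Torque, Vibration, Wear}.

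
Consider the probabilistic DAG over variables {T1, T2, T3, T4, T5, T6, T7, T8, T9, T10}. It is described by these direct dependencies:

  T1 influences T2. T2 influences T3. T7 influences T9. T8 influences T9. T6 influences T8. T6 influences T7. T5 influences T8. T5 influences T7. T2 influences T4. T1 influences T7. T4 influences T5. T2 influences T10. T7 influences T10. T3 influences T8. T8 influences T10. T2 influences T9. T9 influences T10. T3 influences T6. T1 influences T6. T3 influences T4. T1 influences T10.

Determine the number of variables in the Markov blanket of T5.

T5's parents: T4.
T5 has children T7, T8.
Parents of each child, excluding T5:
  T7 also has parents T1, T6.
  parents(T8) \ {T5} = {T3, T6}.
MB(T5) = {T1, T3, T4, T6, T7, T8}, which has 6 nodes.

6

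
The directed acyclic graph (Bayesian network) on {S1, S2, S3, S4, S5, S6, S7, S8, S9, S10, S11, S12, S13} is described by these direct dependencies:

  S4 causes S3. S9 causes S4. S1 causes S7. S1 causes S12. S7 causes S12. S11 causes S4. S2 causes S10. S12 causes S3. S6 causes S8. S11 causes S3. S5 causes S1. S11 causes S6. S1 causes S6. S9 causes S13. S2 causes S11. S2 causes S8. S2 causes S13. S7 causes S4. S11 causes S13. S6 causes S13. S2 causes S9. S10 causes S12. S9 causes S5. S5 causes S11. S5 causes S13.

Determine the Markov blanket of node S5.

By definition, MB(S5) is built from S5's parents, S5's children, and the co-parents of S5.
S5's parents: S9.
Children of S5: S1, S11, S13.
Parents of each child, excluding S5:
  S1: —
  S11: S2
  S13: S2, S6, S9, S11
So the Markov blanket of S5 is {S1, S2, S6, S9, S11, S13}.

{S1, S2, S6, S9, S11, S13}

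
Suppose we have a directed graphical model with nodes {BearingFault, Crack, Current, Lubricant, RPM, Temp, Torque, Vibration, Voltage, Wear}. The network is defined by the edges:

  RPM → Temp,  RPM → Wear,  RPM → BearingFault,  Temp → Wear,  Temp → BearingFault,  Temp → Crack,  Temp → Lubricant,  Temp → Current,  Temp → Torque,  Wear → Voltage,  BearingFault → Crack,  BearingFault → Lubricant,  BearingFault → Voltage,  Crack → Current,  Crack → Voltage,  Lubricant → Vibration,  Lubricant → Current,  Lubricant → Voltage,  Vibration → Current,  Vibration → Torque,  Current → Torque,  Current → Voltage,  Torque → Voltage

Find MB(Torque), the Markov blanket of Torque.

{BearingFault, Crack, Current, Lubricant, Temp, Vibration, Voltage, Wear}

Ch(Torque) = {Voltage}.
Pa(Torque) = {Current, Temp, Vibration}.
Co-parents of Torque (other parents of its children):
  Voltage's other parents are BearingFault, Crack, Current, Lubricant, Wear.
So the Markov blanket of Torque is {BearingFault, Crack, Current, Lubricant, Temp, Vibration, Voltage, Wear}.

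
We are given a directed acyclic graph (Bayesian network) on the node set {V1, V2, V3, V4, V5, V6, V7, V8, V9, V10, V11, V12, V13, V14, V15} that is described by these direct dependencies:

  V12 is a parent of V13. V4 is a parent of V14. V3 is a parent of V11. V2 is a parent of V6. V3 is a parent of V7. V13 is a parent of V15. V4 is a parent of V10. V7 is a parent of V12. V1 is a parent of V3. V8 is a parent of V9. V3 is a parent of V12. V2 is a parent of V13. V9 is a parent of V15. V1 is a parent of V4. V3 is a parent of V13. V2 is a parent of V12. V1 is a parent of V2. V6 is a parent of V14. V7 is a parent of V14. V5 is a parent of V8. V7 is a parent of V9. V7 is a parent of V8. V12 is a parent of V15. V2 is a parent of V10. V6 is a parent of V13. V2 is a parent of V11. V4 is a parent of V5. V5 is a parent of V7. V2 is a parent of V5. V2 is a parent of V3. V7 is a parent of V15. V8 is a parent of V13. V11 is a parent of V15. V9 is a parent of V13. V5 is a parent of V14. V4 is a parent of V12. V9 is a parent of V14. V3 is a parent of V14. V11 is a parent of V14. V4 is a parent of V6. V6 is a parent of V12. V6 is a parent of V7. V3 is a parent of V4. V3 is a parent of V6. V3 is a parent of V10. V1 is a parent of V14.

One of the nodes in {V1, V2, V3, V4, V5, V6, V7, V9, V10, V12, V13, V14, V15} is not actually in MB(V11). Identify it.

Children of V11: V14, V15.
Pa(V11) = {V2, V3}.
Parents of each child, excluding V11:
  V14: V1, V3, V4, V5, V6, V7, V9
  V15: V7, V9, V12, V13
MB(V11) = {V1, V2, V3, V4, V5, V6, V7, V9, V12, V13, V14, V15}.
V10 is neither a parent, child, nor co-parent of V11, so it does not belong.

V10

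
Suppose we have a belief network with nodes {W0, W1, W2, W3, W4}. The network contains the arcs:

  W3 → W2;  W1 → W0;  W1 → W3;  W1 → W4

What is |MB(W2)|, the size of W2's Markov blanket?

Recall MB(v) = parents ∪ children ∪ spouses, where spouses are the other parents of v's children.
Pa(W2) = {W3}.
W2 has no children.
With no children, W2 has no spouses; the co-parent set is empty.
MB(W2) = {W3}, which has 1 node.

1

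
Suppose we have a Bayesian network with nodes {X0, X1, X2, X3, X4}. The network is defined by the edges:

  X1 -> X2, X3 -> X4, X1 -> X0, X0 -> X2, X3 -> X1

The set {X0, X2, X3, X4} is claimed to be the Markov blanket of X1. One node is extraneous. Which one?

A node's Markov blanket = Pa ∪ Ch ∪ (parents of Ch other than the node itself).
Parents of X1: X3.
X1 has children X0, X2.
For each child, the remaining parents (spouses of X1):
  X0 has no other parent.
  parents(X2) \ {X1} = {X0}.
MB(X1) = {X0, X2, X3}.
X4 is neither a parent, child, nor co-parent of X1, so it does not belong.

X4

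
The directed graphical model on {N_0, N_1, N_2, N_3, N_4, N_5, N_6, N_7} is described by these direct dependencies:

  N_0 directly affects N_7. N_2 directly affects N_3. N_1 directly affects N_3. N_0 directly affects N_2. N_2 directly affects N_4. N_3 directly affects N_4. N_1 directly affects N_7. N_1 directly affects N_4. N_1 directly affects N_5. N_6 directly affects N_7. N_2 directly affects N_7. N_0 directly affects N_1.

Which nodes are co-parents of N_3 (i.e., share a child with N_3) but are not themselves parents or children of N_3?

Children of N_3: N_4.
  N_4 also has parents N_1, N_2.
Excluding nodes already adjacent to N_3 (N_1, N_2, N_4), the co-parent-only contribution is {}.

{}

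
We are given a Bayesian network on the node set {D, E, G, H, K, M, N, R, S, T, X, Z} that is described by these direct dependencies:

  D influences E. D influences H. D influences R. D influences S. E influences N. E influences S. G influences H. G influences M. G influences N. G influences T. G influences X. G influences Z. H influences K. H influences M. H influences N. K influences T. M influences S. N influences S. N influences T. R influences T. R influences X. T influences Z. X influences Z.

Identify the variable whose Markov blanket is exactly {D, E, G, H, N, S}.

The target node must have every member of {D, E, G, H, N, S} as a parent, child, or co-parent, and no others.
Parents of M: G, H; children: S; co-parents: D, E, N.
These exactly cover the given set, so the node is M.

M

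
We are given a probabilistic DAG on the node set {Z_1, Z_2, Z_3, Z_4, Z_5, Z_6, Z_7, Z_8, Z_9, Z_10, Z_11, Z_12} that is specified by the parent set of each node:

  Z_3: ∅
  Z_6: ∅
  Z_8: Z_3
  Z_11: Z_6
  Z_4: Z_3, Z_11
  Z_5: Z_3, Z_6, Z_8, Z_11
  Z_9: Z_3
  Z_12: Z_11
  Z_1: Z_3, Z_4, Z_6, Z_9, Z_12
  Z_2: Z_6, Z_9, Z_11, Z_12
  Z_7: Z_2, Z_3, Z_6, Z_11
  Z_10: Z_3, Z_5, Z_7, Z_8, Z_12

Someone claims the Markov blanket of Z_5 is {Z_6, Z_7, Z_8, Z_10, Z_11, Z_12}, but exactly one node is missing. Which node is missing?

Z_3

Parents of Z_5: Z_3, Z_6, Z_8, Z_11.
Ch(Z_5) = {Z_10}.
Other parents of Z_5's children:
  parents(Z_10) \ {Z_5} = {Z_3, Z_7, Z_8, Z_12}.
MB(Z_5) = {Z_3, Z_6, Z_7, Z_8, Z_10, Z_11, Z_12}.
Comparing with the claimed set, Z_3 is missing.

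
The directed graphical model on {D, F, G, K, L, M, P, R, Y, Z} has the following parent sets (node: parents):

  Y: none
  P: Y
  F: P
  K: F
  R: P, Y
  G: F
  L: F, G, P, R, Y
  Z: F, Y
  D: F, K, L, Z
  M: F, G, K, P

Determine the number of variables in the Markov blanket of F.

The Markov blanket of a node is its parents, its children, and the other parents of its children.
F has parent P.
F has children D, G, K, L, M, Z.
For each child, the remaining parents (spouses of F):
  K: no additional parents.
  G: no additional parents.
  parents(L) \ {F} = {G, P, R, Y}.
  Z's other parent is Y.
  D also has parents K, L, Z.
  parents(M) \ {F} = {G, K, P}.
MB(F) = {D, G, K, L, M, P, R, Y, Z}, which has 9 nodes.

9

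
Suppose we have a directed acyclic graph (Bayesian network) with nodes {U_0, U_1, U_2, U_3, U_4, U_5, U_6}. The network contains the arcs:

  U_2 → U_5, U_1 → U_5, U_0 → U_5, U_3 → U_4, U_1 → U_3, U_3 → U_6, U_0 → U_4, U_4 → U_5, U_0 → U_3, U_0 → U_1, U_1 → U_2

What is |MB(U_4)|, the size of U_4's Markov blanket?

5

Pa(U_4) = {U_0, U_3}.
Children of U_4: U_5.
For each child, the remaining parents (spouses of U_4):
  U_5: U_0, U_1, U_2
MB(U_4) = {U_0, U_1, U_2, U_3, U_5}, which has 5 nodes.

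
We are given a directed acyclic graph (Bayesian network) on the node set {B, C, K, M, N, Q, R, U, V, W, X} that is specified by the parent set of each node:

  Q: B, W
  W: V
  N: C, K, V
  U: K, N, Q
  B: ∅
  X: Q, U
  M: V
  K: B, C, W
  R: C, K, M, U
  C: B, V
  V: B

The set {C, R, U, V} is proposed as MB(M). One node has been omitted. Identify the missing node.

K

The Markov blanket of a node is its parents, its children, and the other parents of its children.
Parents of M: V.
M has child R.
Co-parents of M (other parents of its children):
  parents(R) \ {M} = {C, K, U}.
MB(M) = {C, K, R, U, V}.
Comparing with the claimed set, K is missing.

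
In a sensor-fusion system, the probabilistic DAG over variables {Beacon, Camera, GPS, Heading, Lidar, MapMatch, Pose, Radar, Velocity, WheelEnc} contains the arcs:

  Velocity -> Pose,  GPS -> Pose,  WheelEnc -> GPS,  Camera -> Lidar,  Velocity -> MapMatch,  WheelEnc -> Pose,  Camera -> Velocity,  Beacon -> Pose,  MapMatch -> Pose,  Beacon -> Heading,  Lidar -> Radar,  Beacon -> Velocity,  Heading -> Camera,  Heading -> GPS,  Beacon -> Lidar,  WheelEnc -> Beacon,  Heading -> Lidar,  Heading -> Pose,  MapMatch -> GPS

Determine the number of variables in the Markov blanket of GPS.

Recall MB(v) = parents ∪ children ∪ spouses, where spouses are the other parents of v's children.
GPS's children: Pose.
GPS's parents: Heading, MapMatch, WheelEnc.
Co-parents of GPS (other parents of its children):
  Pose: Beacon, Heading, MapMatch, Velocity, WheelEnc
MB(GPS) = {Beacon, Heading, MapMatch, Pose, Velocity, WheelEnc}, which has 6 nodes.

6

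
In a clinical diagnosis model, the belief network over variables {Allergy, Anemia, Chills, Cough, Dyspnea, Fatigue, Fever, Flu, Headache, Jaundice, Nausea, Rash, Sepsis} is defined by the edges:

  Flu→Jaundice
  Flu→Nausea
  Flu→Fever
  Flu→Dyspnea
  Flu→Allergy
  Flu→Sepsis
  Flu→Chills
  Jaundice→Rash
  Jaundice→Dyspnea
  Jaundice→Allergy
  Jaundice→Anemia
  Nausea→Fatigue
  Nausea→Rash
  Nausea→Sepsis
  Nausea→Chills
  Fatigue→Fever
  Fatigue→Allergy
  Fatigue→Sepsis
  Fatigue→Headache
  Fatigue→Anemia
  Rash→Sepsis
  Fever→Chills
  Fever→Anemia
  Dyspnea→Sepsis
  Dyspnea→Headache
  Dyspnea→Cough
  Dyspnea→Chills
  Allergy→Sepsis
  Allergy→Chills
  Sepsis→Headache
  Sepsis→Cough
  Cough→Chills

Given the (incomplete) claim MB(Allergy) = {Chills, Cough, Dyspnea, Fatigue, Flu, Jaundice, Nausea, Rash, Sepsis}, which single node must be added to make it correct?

Fever

The Markov blanket of a node is its parents, its children, and the other parents of its children.
Parents of Allergy: Fatigue, Flu, Jaundice.
Allergy has children Chills, Sepsis.
For each child, the remaining parents (spouses of Allergy):
  parents(Sepsis) \ {Allergy} = {Dyspnea, Fatigue, Flu, Nausea, Rash}.
  parents(Chills) \ {Allergy} = {Cough, Dyspnea, Fever, Flu, Nausea}.
MB(Allergy) = {Chills, Cough, Dyspnea, Fatigue, Fever, Flu, Jaundice, Nausea, Rash, Sepsis}.
Comparing with the claimed set, Fever is missing.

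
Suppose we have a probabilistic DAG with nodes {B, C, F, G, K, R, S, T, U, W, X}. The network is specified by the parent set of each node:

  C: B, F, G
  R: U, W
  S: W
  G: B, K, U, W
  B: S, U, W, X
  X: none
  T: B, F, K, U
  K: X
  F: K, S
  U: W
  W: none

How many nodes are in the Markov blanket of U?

9

U has parent W.
Ch(U) = {B, G, R, T}.
Co-parents of U (other parents of its children):
  B also has parents S, W, X.
  G's other parents are B, K, W.
  parents(R) \ {U} = {W}.
  parents(T) \ {U} = {B, F, K}.
MB(U) = {B, F, G, K, R, S, T, W, X}, which has 9 nodes.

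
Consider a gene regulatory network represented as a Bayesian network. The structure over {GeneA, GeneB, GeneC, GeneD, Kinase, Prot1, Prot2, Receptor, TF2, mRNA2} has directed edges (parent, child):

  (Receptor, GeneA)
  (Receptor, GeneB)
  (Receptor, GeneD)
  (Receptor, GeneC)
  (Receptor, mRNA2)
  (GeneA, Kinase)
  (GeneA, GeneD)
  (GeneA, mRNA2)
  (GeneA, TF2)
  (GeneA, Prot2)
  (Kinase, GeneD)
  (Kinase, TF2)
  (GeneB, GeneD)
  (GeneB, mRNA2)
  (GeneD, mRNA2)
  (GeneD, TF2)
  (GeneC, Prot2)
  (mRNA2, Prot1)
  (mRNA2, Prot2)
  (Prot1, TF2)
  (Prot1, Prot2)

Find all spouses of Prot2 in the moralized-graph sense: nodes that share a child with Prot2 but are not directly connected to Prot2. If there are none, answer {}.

Prot2 has no children, so it has no co-parents. The set is empty.

{}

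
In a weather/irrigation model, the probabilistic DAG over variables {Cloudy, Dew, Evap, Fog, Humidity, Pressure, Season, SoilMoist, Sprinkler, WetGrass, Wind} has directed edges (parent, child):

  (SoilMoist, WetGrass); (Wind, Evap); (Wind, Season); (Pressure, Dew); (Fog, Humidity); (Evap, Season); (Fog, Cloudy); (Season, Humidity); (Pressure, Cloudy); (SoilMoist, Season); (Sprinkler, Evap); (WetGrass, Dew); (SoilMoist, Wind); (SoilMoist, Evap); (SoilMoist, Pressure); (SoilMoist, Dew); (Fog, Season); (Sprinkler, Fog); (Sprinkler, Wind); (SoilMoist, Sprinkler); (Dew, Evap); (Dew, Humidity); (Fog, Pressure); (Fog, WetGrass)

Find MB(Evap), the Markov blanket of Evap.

{Dew, Fog, Season, SoilMoist, Sprinkler, Wind}

A node's Markov blanket = Pa ∪ Ch ∪ (parents of Ch other than the node itself).
Evap's parents: Dew, SoilMoist, Sprinkler, Wind.
Children of Evap: Season.
Parents of each child, excluding Evap:
  Season's other parents are Fog, SoilMoist, Wind.
Taking the union gives {Dew, Fog, Season, SoilMoist, Sprinkler, Wind}.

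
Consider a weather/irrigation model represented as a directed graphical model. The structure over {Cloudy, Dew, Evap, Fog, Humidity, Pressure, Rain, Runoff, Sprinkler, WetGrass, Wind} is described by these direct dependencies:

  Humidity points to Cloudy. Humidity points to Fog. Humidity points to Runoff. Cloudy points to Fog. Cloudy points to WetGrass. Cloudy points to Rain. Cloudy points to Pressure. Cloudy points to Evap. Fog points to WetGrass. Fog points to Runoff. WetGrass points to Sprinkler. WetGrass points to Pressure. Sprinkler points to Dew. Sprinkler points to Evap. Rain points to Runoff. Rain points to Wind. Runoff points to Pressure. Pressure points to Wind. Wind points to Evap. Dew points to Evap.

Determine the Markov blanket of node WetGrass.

By definition, MB(WetGrass) is built from WetGrass's parents, WetGrass's children, and the co-parents of WetGrass.
Pa(WetGrass) = {Cloudy, Fog}.
Ch(WetGrass) = {Pressure, Sprinkler}.
Parents of each child, excluding WetGrass:
  Sprinkler: no additional parents.
  Pressure also has parents Cloudy, Runoff.
MB(WetGrass) = {Cloudy, Fog, Pressure, Runoff, Sprinkler}.

{Cloudy, Fog, Pressure, Runoff, Sprinkler}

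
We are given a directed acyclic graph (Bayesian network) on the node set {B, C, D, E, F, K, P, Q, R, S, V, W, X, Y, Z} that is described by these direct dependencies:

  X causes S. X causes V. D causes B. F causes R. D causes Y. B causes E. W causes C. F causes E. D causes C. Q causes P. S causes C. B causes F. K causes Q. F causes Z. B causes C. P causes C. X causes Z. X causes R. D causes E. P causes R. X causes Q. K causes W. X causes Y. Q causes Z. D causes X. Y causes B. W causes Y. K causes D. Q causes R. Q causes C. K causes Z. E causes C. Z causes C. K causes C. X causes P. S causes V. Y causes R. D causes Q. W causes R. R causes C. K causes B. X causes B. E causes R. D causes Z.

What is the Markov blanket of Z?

{B, C, D, E, F, K, P, Q, R, S, W, X}

Pa(Z) = {D, F, K, Q, X}.
Z's children: C.
For each child, the remaining parents (spouses of Z):
  parents(C) \ {Z} = {B, D, E, K, P, Q, R, S, W}.
So the Markov blanket of Z is {B, C, D, E, F, K, P, Q, R, S, W, X}.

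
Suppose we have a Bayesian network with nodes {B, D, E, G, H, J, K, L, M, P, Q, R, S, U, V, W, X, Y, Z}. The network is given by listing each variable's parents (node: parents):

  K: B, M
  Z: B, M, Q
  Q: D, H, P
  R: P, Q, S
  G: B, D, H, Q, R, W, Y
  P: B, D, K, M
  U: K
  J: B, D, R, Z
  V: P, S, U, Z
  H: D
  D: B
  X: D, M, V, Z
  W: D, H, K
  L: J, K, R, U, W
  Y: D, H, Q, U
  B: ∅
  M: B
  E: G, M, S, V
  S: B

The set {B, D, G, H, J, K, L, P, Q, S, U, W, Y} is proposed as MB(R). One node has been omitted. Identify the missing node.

Z

Pa(R) = {P, Q, S}.
Children of R: G, J, L.
Parents of each child, excluding R:
  parents(G) \ {R} = {B, D, H, Q, W, Y}.
  parents(J) \ {R} = {B, D, Z}.
  parents(L) \ {R} = {J, K, U, W}.
MB(R) = {B, D, G, H, J, K, L, P, Q, S, U, W, Y, Z}.
Comparing with the claimed set, Z is missing.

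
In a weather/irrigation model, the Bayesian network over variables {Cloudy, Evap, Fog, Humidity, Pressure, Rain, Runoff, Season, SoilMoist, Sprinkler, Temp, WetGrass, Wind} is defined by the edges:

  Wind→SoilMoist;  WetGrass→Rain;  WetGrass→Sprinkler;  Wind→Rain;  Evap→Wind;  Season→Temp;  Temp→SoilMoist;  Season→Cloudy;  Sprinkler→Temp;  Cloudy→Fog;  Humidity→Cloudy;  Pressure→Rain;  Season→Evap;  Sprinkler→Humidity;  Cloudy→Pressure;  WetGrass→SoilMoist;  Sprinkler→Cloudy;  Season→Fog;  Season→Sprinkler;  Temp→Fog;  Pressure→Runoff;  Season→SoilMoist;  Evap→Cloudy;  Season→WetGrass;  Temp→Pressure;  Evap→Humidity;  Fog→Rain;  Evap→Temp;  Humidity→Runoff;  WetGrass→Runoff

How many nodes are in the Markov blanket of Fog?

7

Parents of Fog: Cloudy, Season, Temp.
Fog's children: Rain.
Parents of each child, excluding Fog:
  parents(Rain) \ {Fog} = {Pressure, WetGrass, Wind}.
MB(Fog) = {Cloudy, Pressure, Rain, Season, Temp, WetGrass, Wind}, which has 7 nodes.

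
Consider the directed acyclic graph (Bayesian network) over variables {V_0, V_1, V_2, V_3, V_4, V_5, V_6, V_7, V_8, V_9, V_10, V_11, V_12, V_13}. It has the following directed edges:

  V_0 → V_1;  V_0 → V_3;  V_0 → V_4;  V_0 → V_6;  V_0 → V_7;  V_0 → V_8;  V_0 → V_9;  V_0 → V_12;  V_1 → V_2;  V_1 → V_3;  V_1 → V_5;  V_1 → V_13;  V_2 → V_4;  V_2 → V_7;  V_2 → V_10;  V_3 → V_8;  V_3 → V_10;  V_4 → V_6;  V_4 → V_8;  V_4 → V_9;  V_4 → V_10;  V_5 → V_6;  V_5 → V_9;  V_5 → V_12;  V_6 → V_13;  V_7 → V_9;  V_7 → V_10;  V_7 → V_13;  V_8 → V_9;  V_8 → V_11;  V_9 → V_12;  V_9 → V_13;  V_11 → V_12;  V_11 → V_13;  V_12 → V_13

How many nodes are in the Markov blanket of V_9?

10

Parents of V_9: V_0, V_4, V_5, V_7, V_8.
Children of V_9: V_12, V_13.
For each child, the remaining parents (spouses of V_9):
  parents(V_12) \ {V_9} = {V_0, V_5, V_11}.
  V_13 also has parents V_1, V_6, V_7, V_11, V_12.
MB(V_9) = {V_0, V_1, V_4, V_5, V_6, V_7, V_8, V_11, V_12, V_13}, which has 10 nodes.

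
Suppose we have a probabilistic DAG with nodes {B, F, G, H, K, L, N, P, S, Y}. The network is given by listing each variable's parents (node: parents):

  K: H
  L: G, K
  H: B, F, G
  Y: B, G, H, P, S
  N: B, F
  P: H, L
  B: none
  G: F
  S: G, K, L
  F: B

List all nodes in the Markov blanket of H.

{B, F, G, K, L, P, S, Y}

Recall MB(v) = parents ∪ children ∪ spouses, where spouses are the other parents of v's children.
H's parents: B, F, G.
H's children: K, P, Y.
Co-parents of H (other parents of its children):
  K: no additional parents.
  parents(P) \ {H} = {L}.
  Y also has parents B, G, P, S.
So the Markov blanket of H is {B, F, G, K, L, P, S, Y}.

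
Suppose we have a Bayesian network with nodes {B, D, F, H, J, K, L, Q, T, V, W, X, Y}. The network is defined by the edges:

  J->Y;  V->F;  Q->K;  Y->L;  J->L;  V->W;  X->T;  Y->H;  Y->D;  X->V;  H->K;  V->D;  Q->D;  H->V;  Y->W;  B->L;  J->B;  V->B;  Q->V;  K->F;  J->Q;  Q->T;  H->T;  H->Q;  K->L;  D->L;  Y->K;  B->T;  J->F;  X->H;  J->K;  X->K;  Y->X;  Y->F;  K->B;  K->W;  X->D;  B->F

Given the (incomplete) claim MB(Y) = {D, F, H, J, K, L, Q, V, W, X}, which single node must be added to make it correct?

B

Recall MB(v) = parents ∪ children ∪ spouses, where spouses are the other parents of v's children.
Y's parents: J.
Y has children D, F, H, K, L, W, X.
Other parents of Y's children:
  X has no other parent.
  parents(H) \ {Y} = {X}.
  K also has parents H, J, Q, X.
  D also has parents Q, V, X.
  L also has parents B, D, J, K.
  W also has parents K, V.
  F also has parents B, J, K, V.
MB(Y) = {B, D, F, H, J, K, L, Q, V, W, X}.
Comparing with the claimed set, B is missing.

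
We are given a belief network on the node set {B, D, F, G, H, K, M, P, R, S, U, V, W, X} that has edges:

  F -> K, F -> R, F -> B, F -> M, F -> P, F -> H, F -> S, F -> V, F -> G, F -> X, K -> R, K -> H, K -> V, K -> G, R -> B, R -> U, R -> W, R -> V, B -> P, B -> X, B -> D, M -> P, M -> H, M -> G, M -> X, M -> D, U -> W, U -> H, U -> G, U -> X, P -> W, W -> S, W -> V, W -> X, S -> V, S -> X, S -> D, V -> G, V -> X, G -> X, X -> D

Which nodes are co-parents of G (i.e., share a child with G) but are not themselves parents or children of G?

Children of G: X.
  X also has parents B, F, M, S, U, V, W.
Excluding nodes already adjacent to G (F, K, M, U, V, X), the co-parent-only contribution is {B, S, W}.

{B, S, W}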